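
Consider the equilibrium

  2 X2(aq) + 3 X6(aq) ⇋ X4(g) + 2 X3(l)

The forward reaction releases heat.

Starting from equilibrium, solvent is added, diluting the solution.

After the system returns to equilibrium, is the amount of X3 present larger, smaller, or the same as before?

Dilution lowers every aqueous concentration by the same factor. Δn_aq = 0 − 5 = -5, so the system shifts toward the side with more dissolved moles — to the left.
The net shift is to the left. X3 is a product, so its amount decreases.

decreases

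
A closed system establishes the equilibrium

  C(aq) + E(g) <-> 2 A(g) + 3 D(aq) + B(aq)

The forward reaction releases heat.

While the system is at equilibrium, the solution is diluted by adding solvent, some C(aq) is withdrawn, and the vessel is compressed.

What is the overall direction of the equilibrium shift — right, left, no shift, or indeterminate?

Dilution lowers every aqueous concentration by the same factor. Δn_aq = 4 − 1 = +3, so the system shifts toward the side with more dissolved moles — to the right.
Removing C (aq), a reactant, drives the reaction to the left.
Gas moles: reactants 1, products 2 (Δn_gas = +1). Compression shifts the system toward the side with fewer moles of gas — to the left.
The individual effects push in opposite directions; without quantitative information the net direction cannot be determined.

cannot be determined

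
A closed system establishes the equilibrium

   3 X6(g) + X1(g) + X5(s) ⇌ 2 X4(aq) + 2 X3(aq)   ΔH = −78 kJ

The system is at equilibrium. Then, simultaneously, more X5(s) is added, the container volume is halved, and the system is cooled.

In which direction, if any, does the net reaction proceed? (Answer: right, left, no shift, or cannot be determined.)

X5 is a pure solid; its activity is 1 regardless of amount, so Q is unaffected — no shift from this change.
Gas moles: reactants 4, products 0 (Δn_gas = -4). Compression shifts the system toward the side with fewer moles of gas — to the right.
The forward reaction is exothermic. Lowering T favours the exothermic direction — shift to the right.
Only the nonzero effect(s) matter; the net shift is to the right.

right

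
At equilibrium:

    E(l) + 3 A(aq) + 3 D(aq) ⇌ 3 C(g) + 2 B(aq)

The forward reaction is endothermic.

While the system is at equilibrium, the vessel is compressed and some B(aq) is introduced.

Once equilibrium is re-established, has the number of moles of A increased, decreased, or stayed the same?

increases

Gas moles: reactants 0, products 3 (Δn_gas = +3). Compression shifts the system toward the side with fewer moles of gas — to the left.
Adding B (aq), a product, drives the reaction to the left.
The net shift is to the left. A is a reactant, so its amount increases.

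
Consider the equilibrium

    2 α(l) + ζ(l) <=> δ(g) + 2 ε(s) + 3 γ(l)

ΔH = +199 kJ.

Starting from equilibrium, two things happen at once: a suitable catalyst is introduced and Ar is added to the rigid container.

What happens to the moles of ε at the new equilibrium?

unchanged

A catalyst speeds both forward and reverse rates equally; it changes neither Q nor K — no shift from this change.
At constant volume, adding an inert gas leaves every reacting species' partial pressure unchanged, so Q is unchanged — no shift from this change.
No net shift occurs, so the amount of ε is unchanged.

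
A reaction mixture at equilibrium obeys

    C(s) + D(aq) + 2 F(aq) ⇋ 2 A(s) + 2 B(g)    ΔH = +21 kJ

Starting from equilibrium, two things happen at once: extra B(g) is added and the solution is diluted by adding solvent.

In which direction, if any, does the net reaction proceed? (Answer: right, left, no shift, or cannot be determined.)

Adding B (g), a product, drives the reaction to the left.
Dilution lowers every aqueous concentration by the same factor. Δn_aq = 0 − 3 = -3, so the system shifts toward the side with more dissolved moles — to the left.
All effects act in the same direction — net shift to the left.

left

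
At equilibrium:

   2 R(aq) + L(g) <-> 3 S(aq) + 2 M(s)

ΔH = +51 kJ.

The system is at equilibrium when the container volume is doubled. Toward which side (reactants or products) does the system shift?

Gas moles: reactants 1, products 0 (Δn_gas = -1). Expansion shifts the system toward the side with more moles of gas — to the left.

left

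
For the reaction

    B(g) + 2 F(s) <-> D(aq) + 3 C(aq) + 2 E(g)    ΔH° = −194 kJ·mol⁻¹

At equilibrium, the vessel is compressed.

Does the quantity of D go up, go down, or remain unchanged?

decreases

Gas moles: reactants 1, products 2 (Δn_gas = +1). Compression shifts the system toward the side with fewer moles of gas — to the left.
The net shift is to the left. D is a product, so its amount decreases.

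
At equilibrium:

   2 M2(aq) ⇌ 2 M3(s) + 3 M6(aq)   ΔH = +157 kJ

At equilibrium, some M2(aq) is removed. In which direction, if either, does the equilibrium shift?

left

Removing M2 (aq), a reactant, drives the reaction to the left.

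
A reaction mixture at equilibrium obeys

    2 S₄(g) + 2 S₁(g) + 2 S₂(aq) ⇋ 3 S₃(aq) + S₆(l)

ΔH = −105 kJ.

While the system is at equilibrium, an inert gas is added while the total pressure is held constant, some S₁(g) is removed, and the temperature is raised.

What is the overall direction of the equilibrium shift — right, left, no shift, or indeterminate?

Adding inert gas at constant total pressure expands the volume and lowers every reacting partial pressure. With Δn_gas = 0 − 4 = -4, Q moves away from K toward the side with fewer gas moles, so the system shifts toward the side with more gas moles — to the left.
Removing S₁ (g), a reactant, drives the reaction to the left.
The forward reaction is exothermic. Raising T favours the endothermic direction — shift to the left.
All effects act in the same direction — net shift to the left.

left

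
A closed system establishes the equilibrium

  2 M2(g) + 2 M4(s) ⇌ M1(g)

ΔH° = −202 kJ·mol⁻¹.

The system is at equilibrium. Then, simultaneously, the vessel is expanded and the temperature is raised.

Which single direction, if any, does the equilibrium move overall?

Gas moles: reactants 2, products 1 (Δn_gas = -1). Expansion shifts the system toward the side with more moles of gas — to the left.
The forward reaction is exothermic. Raising T favours the endothermic direction — shift to the left.
All effects act in the same direction — net shift to the left.

left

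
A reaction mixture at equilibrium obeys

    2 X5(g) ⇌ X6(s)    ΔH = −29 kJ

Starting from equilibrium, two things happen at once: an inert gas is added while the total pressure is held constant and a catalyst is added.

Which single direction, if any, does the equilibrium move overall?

Adding inert gas at constant total pressure expands the volume and lowers every reacting partial pressure. With Δn_gas = 0 − 2 = -2, Q moves away from K toward the side with fewer gas moles, so the system shifts toward the side with more gas moles — to the left.
A catalyst speeds both forward and reverse rates equally; it changes neither Q nor K — no shift from this change.
Only the nonzero effect(s) matter; the net shift is to the left.

left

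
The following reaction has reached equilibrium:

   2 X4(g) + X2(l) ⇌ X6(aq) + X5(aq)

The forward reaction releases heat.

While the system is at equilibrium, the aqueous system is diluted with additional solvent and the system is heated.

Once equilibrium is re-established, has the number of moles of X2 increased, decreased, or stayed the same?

cannot be determined

Dilution lowers every aqueous concentration by the same factor. Δn_aq = 2 − 0 = +2, so the system shifts toward the side with more dissolved moles — to the right.
The forward reaction is exothermic. Raising T favours the endothermic direction — shift to the left.
The two effects oppose each other, so the net shift — and hence the change in X2 — cannot be determined from the given information.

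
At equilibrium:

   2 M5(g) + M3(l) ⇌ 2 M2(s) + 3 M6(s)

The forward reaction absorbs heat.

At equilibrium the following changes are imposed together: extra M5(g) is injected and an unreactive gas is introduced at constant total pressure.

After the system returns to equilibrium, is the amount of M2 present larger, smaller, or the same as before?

Adding M5 (g), a reactant, drives the reaction to the right.
Adding inert gas at constant total pressure expands the volume and lowers every reacting partial pressure. With Δn_gas = 0 − 2 = -2, Q moves away from K toward the side with fewer gas moles, so the system shifts toward the side with more gas moles — to the left.
The two effects oppose each other, so the net shift — and hence the change in M2 — cannot be determined from the given information.

cannot be determined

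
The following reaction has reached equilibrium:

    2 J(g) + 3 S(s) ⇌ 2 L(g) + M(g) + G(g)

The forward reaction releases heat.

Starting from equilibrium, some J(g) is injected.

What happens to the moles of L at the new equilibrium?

increases

Adding J (g), a reactant, drives the reaction to the right.
The net shift is to the right. L is a product, so its amount increases.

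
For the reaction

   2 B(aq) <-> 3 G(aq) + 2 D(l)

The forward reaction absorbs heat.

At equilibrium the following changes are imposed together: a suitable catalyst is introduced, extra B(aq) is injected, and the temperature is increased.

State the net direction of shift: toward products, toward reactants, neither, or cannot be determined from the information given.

right

A catalyst speeds both forward and reverse rates equally; it changes neither Q nor K — no shift from this change.
Adding B (aq), a reactant, drives the reaction to the right.
The forward reaction is endothermic. Raising T favours the endothermic direction — shift to the right.
Only the nonzero effect(s) matter; the net shift is to the right.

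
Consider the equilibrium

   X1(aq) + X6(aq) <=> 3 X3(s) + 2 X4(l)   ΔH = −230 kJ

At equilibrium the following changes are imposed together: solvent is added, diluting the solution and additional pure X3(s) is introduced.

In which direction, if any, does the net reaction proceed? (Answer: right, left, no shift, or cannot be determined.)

left

Dilution lowers every aqueous concentration by the same factor. Δn_aq = 0 − 2 = -2, so the system shifts toward the side with more dissolved moles — to the left.
X3 is a pure solid; its activity is 1 regardless of amount, so Q is unaffected — no shift from this change.
Only the nonzero effect(s) matter; the net shift is to the left.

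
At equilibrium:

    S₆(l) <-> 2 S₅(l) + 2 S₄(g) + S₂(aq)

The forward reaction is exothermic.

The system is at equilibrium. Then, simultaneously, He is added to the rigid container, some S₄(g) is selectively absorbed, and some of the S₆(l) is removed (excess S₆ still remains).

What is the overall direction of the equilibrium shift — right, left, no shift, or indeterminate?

At constant volume, adding an inert gas leaves every reacting species' partial pressure unchanged, so Q is unchanged — no shift from this change.
Removing S₄ (g), a product, drives the reaction to the right.
S₆ is a pure liquid; its activity is 1 regardless of amount, so Q is unaffected — no shift from this change.
Only the nonzero effect(s) matter; the net shift is to the right.

right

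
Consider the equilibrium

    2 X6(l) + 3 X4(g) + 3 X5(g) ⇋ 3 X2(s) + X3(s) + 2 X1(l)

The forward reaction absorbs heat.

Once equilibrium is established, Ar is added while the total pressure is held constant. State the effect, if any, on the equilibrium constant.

The equilibrium constant depends only on temperature. This perturbation may move the position of equilibrium, but since T is unchanged, K itself is unchanged.

unchanged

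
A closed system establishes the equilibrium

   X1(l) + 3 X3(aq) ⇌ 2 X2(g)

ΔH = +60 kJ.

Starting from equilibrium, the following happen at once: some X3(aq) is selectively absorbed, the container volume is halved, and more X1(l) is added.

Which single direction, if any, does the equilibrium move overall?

left

Removing X3 (aq), a reactant, drives the reaction to the left.
Gas moles: reactants 0, products 2 (Δn_gas = +2). Compression shifts the system toward the side with fewer moles of gas — to the left.
X1 is a pure liquid; its activity is 1 regardless of amount, so Q is unaffected — no shift from this change.
Only the nonzero effect(s) matter; the net shift is to the left.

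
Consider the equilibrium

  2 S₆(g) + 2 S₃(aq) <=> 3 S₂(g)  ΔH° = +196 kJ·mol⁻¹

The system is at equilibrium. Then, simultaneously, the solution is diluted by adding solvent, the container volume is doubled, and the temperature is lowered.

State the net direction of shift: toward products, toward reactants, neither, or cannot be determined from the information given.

cannot be determined

Dilution lowers every aqueous concentration by the same factor. Δn_aq = 0 − 2 = -2, so the system shifts toward the side with more dissolved moles — to the left.
Gas moles: reactants 2, products 3 (Δn_gas = +1). Expansion shifts the system toward the side with more moles of gas — to the right.
The forward reaction is endothermic. Lowering T favours the exothermic direction — shift to the left.
The individual effects push in opposite directions; without quantitative information the net direction cannot be determined.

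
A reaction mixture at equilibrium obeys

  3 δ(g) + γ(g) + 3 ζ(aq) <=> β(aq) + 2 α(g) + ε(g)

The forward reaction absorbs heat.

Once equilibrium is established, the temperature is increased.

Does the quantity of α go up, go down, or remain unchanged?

The forward reaction is endothermic. Raising T favours the endothermic direction — shift to the right.
The net shift is to the right. α is a product, so its amount increases.

increases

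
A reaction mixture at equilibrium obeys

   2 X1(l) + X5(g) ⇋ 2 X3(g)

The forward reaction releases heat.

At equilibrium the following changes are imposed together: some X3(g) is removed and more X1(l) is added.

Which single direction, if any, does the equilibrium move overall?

Removing X3 (g), a product, drives the reaction to the right.
X1 is a pure liquid; its activity is 1 regardless of amount, so Q is unaffected — no shift from this change.
Only the nonzero effect(s) matter; the net shift is to the right.

right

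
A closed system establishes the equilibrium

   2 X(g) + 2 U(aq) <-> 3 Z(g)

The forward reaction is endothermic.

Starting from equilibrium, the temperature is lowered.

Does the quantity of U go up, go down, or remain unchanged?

increases

The forward reaction is endothermic. Lowering T favours the exothermic direction — shift to the left.
The net shift is to the left. U is a reactant, so its amount increases.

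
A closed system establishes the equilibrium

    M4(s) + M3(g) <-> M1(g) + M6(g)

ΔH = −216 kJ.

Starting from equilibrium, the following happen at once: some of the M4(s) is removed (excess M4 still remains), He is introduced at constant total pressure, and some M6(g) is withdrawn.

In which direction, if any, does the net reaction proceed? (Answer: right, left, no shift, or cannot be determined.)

M4 is a pure solid; its activity is 1 regardless of amount, so Q is unaffected — no shift from this change.
Adding inert gas at constant total pressure expands the volume and lowers every reacting partial pressure. With Δn_gas = 2 − 1 = +1, Q moves away from K toward the side with fewer gas moles, so the system shifts toward the side with more gas moles — to the right.
Removing M6 (g), a product, drives the reaction to the right.
Only the nonzero effect(s) matter; the net shift is to the right.

right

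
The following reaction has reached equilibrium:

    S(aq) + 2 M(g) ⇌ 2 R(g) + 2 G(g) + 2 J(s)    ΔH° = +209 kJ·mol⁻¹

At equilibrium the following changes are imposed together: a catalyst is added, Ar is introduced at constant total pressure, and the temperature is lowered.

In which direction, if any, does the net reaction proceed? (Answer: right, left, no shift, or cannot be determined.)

cannot be determined

A catalyst speeds both forward and reverse rates equally; it changes neither Q nor K — no shift from this change.
Adding inert gas at constant total pressure expands the volume and lowers every reacting partial pressure. With Δn_gas = 4 − 2 = +2, Q moves away from K toward the side with fewer gas moles, so the system shifts toward the side with more gas moles — to the right.
The forward reaction is endothermic. Lowering T favours the exothermic direction — shift to the left.
The individual effects push in opposite directions; without quantitative information the net direction cannot be determined.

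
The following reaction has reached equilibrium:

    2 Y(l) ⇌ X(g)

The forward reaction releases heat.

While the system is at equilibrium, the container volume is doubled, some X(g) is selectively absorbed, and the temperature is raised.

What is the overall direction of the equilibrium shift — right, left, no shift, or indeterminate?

Gas moles: reactants 0, products 1 (Δn_gas = +1). Expansion shifts the system toward the side with more moles of gas — to the right.
Removing X (g), a product, drives the reaction to the right.
The forward reaction is exothermic. Raising T favours the endothermic direction — shift to the left.
The individual effects push in opposite directions; without quantitative information the net direction cannot be determined.

cannot be determined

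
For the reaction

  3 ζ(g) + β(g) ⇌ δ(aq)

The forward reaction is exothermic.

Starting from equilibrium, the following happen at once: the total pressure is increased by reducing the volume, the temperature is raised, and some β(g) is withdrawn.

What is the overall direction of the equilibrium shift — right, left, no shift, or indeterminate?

cannot be determined

Gas moles: reactants 4, products 0 (Δn_gas = -4). Compression shifts the system toward the side with fewer moles of gas — to the right.
The forward reaction is exothermic. Raising T favours the endothermic direction — shift to the left.
Removing β (g), a reactant, drives the reaction to the left.
The individual effects push in opposite directions; without quantitative information the net direction cannot be determined.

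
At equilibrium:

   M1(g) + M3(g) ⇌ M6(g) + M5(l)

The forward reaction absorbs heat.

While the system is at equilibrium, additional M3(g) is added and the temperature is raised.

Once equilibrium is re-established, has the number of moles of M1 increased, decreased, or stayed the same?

decreases

Adding M3 (g), a reactant, drives the reaction to the right.
The forward reaction is endothermic. Raising T favours the endothermic direction — shift to the right.
The net shift is to the right. M1 is a reactant, so its amount decreases.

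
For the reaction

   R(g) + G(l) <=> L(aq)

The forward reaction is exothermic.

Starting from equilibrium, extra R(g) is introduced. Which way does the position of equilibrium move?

right

Adding R (g), a reactant, drives the reaction to the right.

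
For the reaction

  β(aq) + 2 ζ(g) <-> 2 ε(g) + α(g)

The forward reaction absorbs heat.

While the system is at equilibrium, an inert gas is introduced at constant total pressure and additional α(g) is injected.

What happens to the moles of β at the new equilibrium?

Adding inert gas at constant total pressure expands the volume and lowers every reacting partial pressure. With Δn_gas = 3 − 2 = +1, Q moves away from K toward the side with fewer gas moles, so the system shifts toward the side with more gas moles — to the right.
Adding α (g), a product, drives the reaction to the left.
The two effects oppose each other, so the net shift — and hence the change in β — cannot be determined from the given information.

cannot be determined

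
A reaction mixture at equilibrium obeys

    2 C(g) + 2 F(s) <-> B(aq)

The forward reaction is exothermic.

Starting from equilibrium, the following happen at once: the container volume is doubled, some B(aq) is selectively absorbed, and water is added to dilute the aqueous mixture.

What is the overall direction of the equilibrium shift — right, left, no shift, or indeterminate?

cannot be determined

Gas moles: reactants 2, products 0 (Δn_gas = -2). Expansion shifts the system toward the side with more moles of gas — to the left.
Removing B (aq), a product, drives the reaction to the right.
Dilution lowers every aqueous concentration by the same factor. Δn_aq = 1 − 0 = +1, so the system shifts toward the side with more dissolved moles — to the right.
The individual effects push in opposite directions; without quantitative information the net direction cannot be determined.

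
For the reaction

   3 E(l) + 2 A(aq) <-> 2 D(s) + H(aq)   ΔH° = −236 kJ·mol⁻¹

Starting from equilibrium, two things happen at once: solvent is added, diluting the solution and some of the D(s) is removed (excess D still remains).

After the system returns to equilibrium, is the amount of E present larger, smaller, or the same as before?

Dilution lowers every aqueous concentration by the same factor. Δn_aq = 1 − 2 = -1, so the system shifts toward the side with more dissolved moles — to the left.
D is a pure solid; its activity is 1 regardless of amount, so Q is unaffected — no shift from this change.
The net shift is to the left. E is a reactant, so its amount increases.

increases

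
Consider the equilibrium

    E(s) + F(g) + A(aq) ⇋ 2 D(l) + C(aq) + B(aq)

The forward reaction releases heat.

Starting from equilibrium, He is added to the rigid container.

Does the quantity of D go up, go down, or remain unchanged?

unchanged

At constant volume, adding an inert gas leaves every reacting species' partial pressure unchanged, so Q is unchanged — no shift from this change.
No net shift occurs, so the amount of D is unchanged.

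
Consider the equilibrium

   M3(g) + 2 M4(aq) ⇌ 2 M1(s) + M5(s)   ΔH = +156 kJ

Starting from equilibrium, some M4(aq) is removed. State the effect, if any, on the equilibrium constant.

unchanged

The equilibrium constant depends only on temperature. This perturbation may move the position of equilibrium, but since T is unchanged, K itself is unchanged.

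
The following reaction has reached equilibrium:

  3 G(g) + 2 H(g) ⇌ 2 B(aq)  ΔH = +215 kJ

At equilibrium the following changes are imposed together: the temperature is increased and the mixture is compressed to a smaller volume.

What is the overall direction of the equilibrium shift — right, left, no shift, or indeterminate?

right

The forward reaction is endothermic. Raising T favours the endothermic direction — shift to the right.
Gas moles: reactants 5, products 0 (Δn_gas = -5). Compression shifts the system toward the side with fewer moles of gas — to the right.
All effects act in the same direction — net shift to the right.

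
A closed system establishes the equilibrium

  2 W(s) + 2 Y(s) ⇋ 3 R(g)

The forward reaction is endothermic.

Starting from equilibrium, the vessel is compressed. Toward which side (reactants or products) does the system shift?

left

Gas moles: reactants 0, products 3 (Δn_gas = +3). Compression shifts the system toward the side with fewer moles of gas — to the left.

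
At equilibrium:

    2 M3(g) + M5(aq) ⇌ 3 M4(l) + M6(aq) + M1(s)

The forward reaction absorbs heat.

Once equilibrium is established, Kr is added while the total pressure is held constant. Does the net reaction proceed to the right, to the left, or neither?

Adding inert gas at constant total pressure expands the volume and lowers every reacting partial pressure. With Δn_gas = 0 − 2 = -2, Q moves away from K toward the side with fewer gas moles, so the system shifts toward the side with more gas moles — to the left.

left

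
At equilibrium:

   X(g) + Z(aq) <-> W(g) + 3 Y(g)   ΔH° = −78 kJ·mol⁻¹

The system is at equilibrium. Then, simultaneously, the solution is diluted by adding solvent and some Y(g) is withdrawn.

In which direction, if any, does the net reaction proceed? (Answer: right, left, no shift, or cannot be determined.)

Dilution lowers every aqueous concentration by the same factor. Δn_aq = 0 − 1 = -1, so the system shifts toward the side with more dissolved moles — to the left.
Removing Y (g), a product, drives the reaction to the right.
The individual effects push in opposite directions; without quantitative information the net direction cannot be determined.

cannot be determined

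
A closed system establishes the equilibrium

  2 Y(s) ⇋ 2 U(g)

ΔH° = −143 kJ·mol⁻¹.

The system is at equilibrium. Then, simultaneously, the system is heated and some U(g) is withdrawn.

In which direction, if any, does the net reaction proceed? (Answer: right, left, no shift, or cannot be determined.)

cannot be determined

The forward reaction is exothermic. Raising T favours the endothermic direction — shift to the left.
Removing U (g), a product, drives the reaction to the right.
The individual effects push in opposite directions; without quantitative information the net direction cannot be determined.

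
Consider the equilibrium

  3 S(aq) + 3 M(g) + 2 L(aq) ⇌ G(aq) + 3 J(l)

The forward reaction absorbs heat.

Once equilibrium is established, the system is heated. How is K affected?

increases

K depends on temperature via the van 't Hoff relation. The forward reaction is endothermic, so raising T increases K.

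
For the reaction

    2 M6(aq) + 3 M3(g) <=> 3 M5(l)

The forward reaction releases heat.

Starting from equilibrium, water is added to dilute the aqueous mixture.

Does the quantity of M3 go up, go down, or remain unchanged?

Dilution lowers every aqueous concentration by the same factor. Δn_aq = 0 − 2 = -2, so the system shifts toward the side with more dissolved moles — to the left.
The net shift is to the left. M3 is a reactant, so its amount increases.

increases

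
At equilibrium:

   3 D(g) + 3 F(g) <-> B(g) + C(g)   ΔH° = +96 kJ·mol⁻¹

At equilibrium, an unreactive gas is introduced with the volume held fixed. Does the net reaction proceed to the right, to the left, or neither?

At constant volume, adding an inert gas leaves every reacting species' partial pressure unchanged, so Q is unchanged — no shift from this change.

no shift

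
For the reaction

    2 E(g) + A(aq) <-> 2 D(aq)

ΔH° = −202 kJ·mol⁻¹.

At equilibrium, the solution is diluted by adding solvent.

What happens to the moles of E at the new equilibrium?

decreases

Dilution lowers every aqueous concentration by the same factor. Δn_aq = 2 − 1 = +1, so the system shifts toward the side with more dissolved moles — to the right.
The net shift is to the right. E is a reactant, so its amount decreases.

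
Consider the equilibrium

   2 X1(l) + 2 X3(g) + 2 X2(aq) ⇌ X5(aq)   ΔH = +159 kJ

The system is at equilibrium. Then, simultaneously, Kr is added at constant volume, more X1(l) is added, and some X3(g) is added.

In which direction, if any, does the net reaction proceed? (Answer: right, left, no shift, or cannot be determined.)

At constant volume, adding an inert gas leaves every reacting species' partial pressure unchanged, so Q is unchanged — no shift from this change.
X1 is a pure liquid; its activity is 1 regardless of amount, so Q is unaffected — no shift from this change.
Adding X3 (g), a reactant, drives the reaction to the right.
Only the nonzero effect(s) matter; the net shift is to the right.

right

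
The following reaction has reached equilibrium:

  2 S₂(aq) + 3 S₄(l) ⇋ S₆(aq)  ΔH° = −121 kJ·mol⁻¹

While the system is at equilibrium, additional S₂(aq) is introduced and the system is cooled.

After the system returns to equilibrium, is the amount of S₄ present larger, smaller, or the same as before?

decreases

Adding S₂ (aq), a reactant, drives the reaction to the right.
The forward reaction is exothermic. Lowering T favours the exothermic direction — shift to the right.
The net shift is to the right. S₄ is a reactant, so its amount decreases.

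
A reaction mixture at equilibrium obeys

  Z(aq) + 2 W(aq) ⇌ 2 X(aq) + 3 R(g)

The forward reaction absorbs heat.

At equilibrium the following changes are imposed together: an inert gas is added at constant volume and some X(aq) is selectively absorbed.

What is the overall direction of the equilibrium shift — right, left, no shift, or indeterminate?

At constant volume, adding an inert gas leaves every reacting species' partial pressure unchanged, so Q is unchanged — no shift from this change.
Removing X (aq), a product, drives the reaction to the right.
Only the nonzero effect(s) matter; the net shift is to the right.

right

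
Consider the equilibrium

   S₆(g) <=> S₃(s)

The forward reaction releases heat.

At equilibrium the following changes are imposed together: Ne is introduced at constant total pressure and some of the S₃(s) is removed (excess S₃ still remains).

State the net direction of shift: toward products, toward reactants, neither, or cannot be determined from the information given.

left

Adding inert gas at constant total pressure expands the volume and lowers every reacting partial pressure. With Δn_gas = 0 − 1 = -1, Q moves away from K toward the side with fewer gas moles, so the system shifts toward the side with more gas moles — to the left.
S₃ is a pure solid; its activity is 1 regardless of amount, so Q is unaffected — no shift from this change.
Only the nonzero effect(s) matter; the net shift is to the left.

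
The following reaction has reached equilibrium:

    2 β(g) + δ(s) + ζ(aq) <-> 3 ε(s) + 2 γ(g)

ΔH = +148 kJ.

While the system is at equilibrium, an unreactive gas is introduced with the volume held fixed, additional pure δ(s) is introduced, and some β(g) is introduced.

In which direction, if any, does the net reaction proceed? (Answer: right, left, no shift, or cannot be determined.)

right

At constant volume, adding an inert gas leaves every reacting species' partial pressure unchanged, so Q is unchanged — no shift from this change.
δ is a pure solid; its activity is 1 regardless of amount, so Q is unaffected — no shift from this change.
Adding β (g), a reactant, drives the reaction to the right.
Only the nonzero effect(s) matter; the net shift is to the right.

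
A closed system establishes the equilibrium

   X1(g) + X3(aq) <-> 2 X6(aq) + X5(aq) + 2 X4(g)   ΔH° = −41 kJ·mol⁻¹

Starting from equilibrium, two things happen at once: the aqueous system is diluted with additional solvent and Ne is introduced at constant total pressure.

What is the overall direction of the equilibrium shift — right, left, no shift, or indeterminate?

Dilution lowers every aqueous concentration by the same factor. Δn_aq = 3 − 1 = +2, so the system shifts toward the side with more dissolved moles — to the right.
Adding inert gas at constant total pressure expands the volume and lowers every reacting partial pressure. With Δn_gas = 2 − 1 = +1, Q moves away from K toward the side with fewer gas moles, so the system shifts toward the side with more gas moles — to the right.
All effects act in the same direction — net shift to the right.

right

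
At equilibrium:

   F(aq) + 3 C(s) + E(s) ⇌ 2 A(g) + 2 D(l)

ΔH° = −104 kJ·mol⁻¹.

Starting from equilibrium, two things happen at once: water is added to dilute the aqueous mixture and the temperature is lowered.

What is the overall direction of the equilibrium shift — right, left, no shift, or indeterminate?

cannot be determined

Dilution lowers every aqueous concentration by the same factor. Δn_aq = 0 − 1 = -1, so the system shifts toward the side with more dissolved moles — to the left.
The forward reaction is exothermic. Lowering T favours the exothermic direction — shift to the right.
The individual effects push in opposite directions; without quantitative information the net direction cannot be determined.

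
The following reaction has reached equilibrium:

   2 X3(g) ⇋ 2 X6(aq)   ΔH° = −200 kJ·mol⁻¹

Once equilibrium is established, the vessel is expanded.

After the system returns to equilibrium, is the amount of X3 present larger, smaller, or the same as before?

Gas moles: reactants 2, products 0 (Δn_gas = -2). Expansion shifts the system toward the side with more moles of gas — to the left.
The net shift is to the left. X3 is a reactant, so its amount increases.

increases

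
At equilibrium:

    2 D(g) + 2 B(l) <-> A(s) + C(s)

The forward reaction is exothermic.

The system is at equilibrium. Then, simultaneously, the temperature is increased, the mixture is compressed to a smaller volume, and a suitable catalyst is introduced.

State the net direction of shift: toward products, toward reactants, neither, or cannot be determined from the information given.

The forward reaction is exothermic. Raising T favours the endothermic direction — shift to the left.
Gas moles: reactants 2, products 0 (Δn_gas = -2). Compression shifts the system toward the side with fewer moles of gas — to the right.
A catalyst speeds both forward and reverse rates equally; it changes neither Q nor K — no shift from this change.
The individual effects push in opposite directions; without quantitative information the net direction cannot be determined.

cannot be determined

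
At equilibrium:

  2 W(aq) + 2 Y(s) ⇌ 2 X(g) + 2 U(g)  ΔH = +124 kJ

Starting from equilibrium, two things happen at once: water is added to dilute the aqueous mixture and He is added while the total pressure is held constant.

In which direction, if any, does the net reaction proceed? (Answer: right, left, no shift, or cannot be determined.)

Dilution lowers every aqueous concentration by the same factor. Δn_aq = 0 − 2 = -2, so the system shifts toward the side with more dissolved moles — to the left.
Adding inert gas at constant total pressure expands the volume and lowers every reacting partial pressure. With Δn_gas = 4 − 0 = +4, Q moves away from K toward the side with fewer gas moles, so the system shifts toward the side with more gas moles — to the right.
The individual effects push in opposite directions; without quantitative information the net direction cannot be determined.

cannot be determined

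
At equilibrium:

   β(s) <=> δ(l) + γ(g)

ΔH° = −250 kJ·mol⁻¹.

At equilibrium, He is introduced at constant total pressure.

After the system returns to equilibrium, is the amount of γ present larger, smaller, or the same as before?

increases

Adding inert gas at constant total pressure expands the volume and lowers every reacting partial pressure. With Δn_gas = 1 − 0 = +1, Q moves away from K toward the side with fewer gas moles, so the system shifts toward the side with more gas moles — to the right.
The net shift is to the right. γ is a product, so its amount increases.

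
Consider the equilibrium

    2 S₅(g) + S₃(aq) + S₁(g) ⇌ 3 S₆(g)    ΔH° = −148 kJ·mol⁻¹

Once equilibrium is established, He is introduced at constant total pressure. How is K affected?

The equilibrium constant depends only on temperature. This perturbation changes neither the position of equilibrium nor K.

unchanged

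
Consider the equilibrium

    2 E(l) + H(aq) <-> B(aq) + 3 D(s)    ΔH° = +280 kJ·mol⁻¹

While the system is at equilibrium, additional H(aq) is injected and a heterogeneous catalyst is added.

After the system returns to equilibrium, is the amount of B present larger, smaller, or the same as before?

increases

Adding H (aq), a reactant, drives the reaction to the right.
A catalyst speeds both forward and reverse rates equally; it changes neither Q nor K — no shift from this change.
The net shift is to the right. B is a product, so its amount increases.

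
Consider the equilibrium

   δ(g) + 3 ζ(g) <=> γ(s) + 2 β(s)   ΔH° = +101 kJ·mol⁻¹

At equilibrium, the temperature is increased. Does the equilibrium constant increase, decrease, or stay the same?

increases

K depends on temperature via the van 't Hoff relation. The forward reaction is endothermic, so raising T increases K.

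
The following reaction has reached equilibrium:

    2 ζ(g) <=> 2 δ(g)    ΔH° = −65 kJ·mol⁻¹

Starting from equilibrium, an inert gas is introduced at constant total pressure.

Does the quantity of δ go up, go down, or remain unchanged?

Adding inert gas at constant total pressure expands the volume, scaling every reacting partial pressure by the same factor. Δn_gas = 2 − 2 = 0, so Q is unchanged — no shift.
No net shift occurs, so the amount of δ is unchanged.

unchanged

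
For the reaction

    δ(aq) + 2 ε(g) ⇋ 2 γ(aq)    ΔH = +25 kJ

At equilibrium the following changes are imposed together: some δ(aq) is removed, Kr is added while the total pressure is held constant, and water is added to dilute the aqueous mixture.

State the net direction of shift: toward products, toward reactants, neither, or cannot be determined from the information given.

cannot be determined

Removing δ (aq), a reactant, drives the reaction to the left.
Adding inert gas at constant total pressure expands the volume and lowers every reacting partial pressure. With Δn_gas = 0 − 2 = -2, Q moves away from K toward the side with fewer gas moles, so the system shifts toward the side with more gas moles — to the left.
Dilution lowers every aqueous concentration by the same factor. Δn_aq = 2 − 1 = +1, so the system shifts toward the side with more dissolved moles — to the right.
The individual effects push in opposite directions; without quantitative information the net direction cannot be determined.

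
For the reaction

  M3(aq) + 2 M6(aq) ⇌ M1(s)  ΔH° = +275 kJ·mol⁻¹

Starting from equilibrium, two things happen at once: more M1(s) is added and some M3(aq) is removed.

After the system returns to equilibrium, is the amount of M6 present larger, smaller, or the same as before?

increases

M1 is a pure solid; its activity is 1 regardless of amount, so Q is unaffected — no shift from this change.
Removing M3 (aq), a reactant, drives the reaction to the left.
The net shift is to the left. M6 is a reactant, so its amount increases.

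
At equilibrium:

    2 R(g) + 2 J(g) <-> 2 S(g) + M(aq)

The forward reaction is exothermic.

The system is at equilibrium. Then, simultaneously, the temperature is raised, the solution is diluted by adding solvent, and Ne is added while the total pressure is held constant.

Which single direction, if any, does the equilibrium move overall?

The forward reaction is exothermic. Raising T favours the endothermic direction — shift to the left.
Dilution lowers every aqueous concentration by the same factor. Δn_aq = 1 − 0 = +1, so the system shifts toward the side with more dissolved moles — to the right.
Adding inert gas at constant total pressure expands the volume and lowers every reacting partial pressure. With Δn_gas = 2 − 4 = -2, Q moves away from K toward the side with fewer gas moles, so the system shifts toward the side with more gas moles — to the left.
The individual effects push in opposite directions; without quantitative information the net direction cannot be determined.

cannot be determined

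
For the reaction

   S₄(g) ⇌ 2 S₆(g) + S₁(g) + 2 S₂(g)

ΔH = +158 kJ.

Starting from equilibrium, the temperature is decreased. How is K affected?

K depends on temperature via the van 't Hoff relation. The forward reaction is endothermic, so lowering T decreases K.

decreases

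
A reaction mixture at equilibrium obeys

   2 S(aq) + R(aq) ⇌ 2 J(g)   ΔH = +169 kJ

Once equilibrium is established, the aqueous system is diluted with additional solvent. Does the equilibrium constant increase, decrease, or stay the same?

The equilibrium constant depends only on temperature. This perturbation may move the position of equilibrium, but since T is unchanged, K itself is unchanged.

unchanged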